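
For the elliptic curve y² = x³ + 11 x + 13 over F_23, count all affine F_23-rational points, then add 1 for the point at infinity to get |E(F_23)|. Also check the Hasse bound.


Affine points = {(0, 6), (0, 17), (1, 5), (1, 18), (3, 2), (3, 21), (4, 11), (4, 12), (5, 3), (5, 20), (9, 6), (9, 17), (11, 4), (11, 19), (14, 6), (14, 17), (21, 11), (21, 12), (22, 1), (22, 22)}; affine count = 20; |E(F_23)| = 21.

Discriminant check: Δ ∝ 4a³ + 27b² = 4·11³ + 27·13² = 4·1331 + 27·169 ≡ 20 (mod 23). Nonzero ⇒ E is nonsingular.
For each x ∈ F_23, compute rhs = x³ + 11·x + 13 mod 23, then count y ∈ F_23 with y² ≡ rhs.
  x = 0: rhs = 13, matching y values: 6, 17 (2 points).
  x = 1: rhs = 2, matching y values: 5, 18 (2 points).
  x = 2: rhs = 20, matching y values: none (0 points).
  x = 3: rhs = 4, matching y values: 2, 21 (2 points).
  x = 4: rhs = 6, matching y values: 11, 12 (2 points).
  x = 5: rhs = 9, matching y values: 3, 20 (2 points).
  x = 6: rhs = 19, matching y values: none (0 points).
  x = 7: rhs = 19, matching y values: none (0 points).
  x = 8: rhs = 15, matching y values: none (0 points).
  x = 9: rhs = 13, matching y values: 6, 17 (2 points).
  x = 10: rhs = 19, matching y values: none (0 points).
  x = 11: rhs = 16, matching y values: 4, 19 (2 points).
  x = 12: rhs = 10, matching y values: none (0 points).
  x = 13: rhs = 7, matching y values: none (0 points).
  x = 14: rhs = 13, matching y values: 6, 17 (2 points).
  x = 15: rhs = 11, matching y values: none (0 points).
  x = 16: rhs = 7, matching y values: none (0 points).
  x = 17: rhs = 7, matching y values: none (0 points).
  x = 18: rhs = 17, matching y values: none (0 points).
  x = 19: rhs = 20, matching y values: none (0 points).
  x = 20: rhs = 22, matching y values: none (0 points).
  x = 21: rhs = 6, matching y values: 11, 12 (2 points).
  x = 22: rhs = 1, matching y values: 1, 22 (2 points).
Total affine count: 20.
Full point count |E(F_23)| = 20 + 1 = 21.
Hasse bound: |21 − (23+1)| = |-3| = 3 ≤ 2√23 ≈ 9.5917 ✓.


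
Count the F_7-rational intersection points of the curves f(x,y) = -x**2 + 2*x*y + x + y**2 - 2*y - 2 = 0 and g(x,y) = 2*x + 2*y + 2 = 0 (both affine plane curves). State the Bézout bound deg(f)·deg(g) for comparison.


Common zeros: ∅; count = 0; Bézout bound = 2.

deg(f) = 2, deg(g) = 1, so Bézout bound = 2.
Scan x ∈ F_7. For each x, list the y ∈ F_7 with f(x, y) ≡ 0 and those with g(x, y) ≡ 0 (mod 7); the common zeros in that column are the intersection.
  x = 0: f ≡ 0 at y ∈ ∅; g ≡ 0 at y ∈ {6}; common: ∅.
  x = 1: f ≡ 0 at y ∈ {3, 4}; g ≡ 0 at y ∈ {5}; common: ∅.
  x = 2: f ≡ 0 at y ∈ ∅; g ≡ 0 at y ∈ {4}; common: ∅.
  x = 3: f ≡ 0 at y ∈ ∅; g ≡ 0 at y ∈ {3}; common: ∅.
  x = 4: f ≡ 0 at y ∈ {0, 1}; g ≡ 0 at y ∈ {2}; common: ∅.
  x = 5: f ≡ 0 at y ∈ ∅; g ≡ 0 at y ∈ {1}; common: ∅.
  x = 6: f ≡ 0 at y ∈ {1, 3}; g ≡ 0 at y ∈ {0}; common: ∅.
Collecting: common zeros = ∅, so the count is 0.
Comparison with the Bézout bound: 0 ≤ 2 = deg(f)·deg(g), as expected for curves with no common component (the affine F_7-count falls short of the bound because intersections may lie at infinity, over extension fields, or carry multiplicity).


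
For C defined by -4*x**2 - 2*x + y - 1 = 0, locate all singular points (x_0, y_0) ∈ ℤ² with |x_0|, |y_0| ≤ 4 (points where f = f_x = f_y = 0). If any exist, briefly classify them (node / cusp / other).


No singular points in the scanned grid; C is smooth there.

Compute partial derivatives:
  f_x = -8*x - 2.
  f_y = 1.
f_y = 1 is a nonzero constant, so f_y never vanishes: no point (x, y) can satisfy f = f_x = f_y = 0. In particular no (x, y) ∈ {−4, ..., 4}² is singular; the curve is smooth.


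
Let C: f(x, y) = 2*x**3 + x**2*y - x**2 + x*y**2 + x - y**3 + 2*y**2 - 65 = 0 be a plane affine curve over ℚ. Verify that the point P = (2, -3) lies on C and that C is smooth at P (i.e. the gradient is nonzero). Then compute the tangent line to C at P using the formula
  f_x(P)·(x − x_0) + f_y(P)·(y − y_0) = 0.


Tangent line at P: 18*x - 47*y - 177 = 0.

Step 1: f(2, -3) = 0, so P lies on C.
Step 2: partial derivatives
  f_x(x, y) = 6*x**2 + 2*x*y - 2*x + y**2 + 1, f_y(x, y) = x**2 + 2*x*y - 3*y**2 + 4*y.
  f_x(P) = 18, f_y(P) = -47 (gradient nonzero, so P is smooth).
Step 3: tangent line at P: 18·(x − 2) + -47·(y − -3) = 0.
Expanding: 18*x - 47*y - 177 = 0.


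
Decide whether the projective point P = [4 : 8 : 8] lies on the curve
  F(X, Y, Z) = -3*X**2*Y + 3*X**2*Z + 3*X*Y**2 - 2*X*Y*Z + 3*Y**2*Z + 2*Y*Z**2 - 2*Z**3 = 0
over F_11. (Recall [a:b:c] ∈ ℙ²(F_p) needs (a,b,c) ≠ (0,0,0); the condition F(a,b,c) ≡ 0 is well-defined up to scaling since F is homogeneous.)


F(4,8,8) ≡ 10 (mod 11); P is NOT on the curve.

Evaluate F(4, 8, 8) term-by-term (mod 11).
  -3*X**2*Y ↦ -3·16·8·1 = -384
  3*X**2*Z ↦ 3·16·1·8 = 384
  3*X*Y**2 ↦ 3·4·64·1 = 768
  -2*X*Y*Z ↦ -2·4·8·8 = -512
  3*Y**2*Z ↦ 3·1·64·8 = 1536
  2*Y*Z**2 ↦ 2·1·8·64 = 1024
  -2*Z**3 ↦ -2·1·1·512 = -1024
Sum: F(4, 8, 8) = (-384) + (384) + (768) + (-512) + (1536) + (1024) + (-1024) = 1792.
Reducing mod 11: 1792 ≡ 10 (mod 11).
Since F(a, b, c) ≡ 10 ≠ 0 (mod 11), P does NOT lie on the curve.


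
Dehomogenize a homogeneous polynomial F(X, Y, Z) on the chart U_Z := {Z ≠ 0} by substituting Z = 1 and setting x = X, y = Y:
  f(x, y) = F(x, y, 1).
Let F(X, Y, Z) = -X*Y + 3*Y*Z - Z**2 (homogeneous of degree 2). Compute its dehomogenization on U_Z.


f(x, y) = -x*y + 3*y - 1

On U_Z we set Z = 1. Each monomial c·X^i·Y^j·Z^k in F becomes c·x^i·y^j·1^k = c·x^i·y^j.
Substituting Z = 1: F(X, Y, 1) = -x*y + 3*y - 1.
Note: deg(f) ≤ deg(F) = 2; strict inequality happens when F is divisible by Z (lost terms).


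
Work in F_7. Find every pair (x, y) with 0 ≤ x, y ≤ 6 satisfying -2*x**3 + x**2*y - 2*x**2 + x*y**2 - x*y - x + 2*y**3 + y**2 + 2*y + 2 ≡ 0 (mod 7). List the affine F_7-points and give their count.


Affine F_7-points: {(0, 1), (0, 4), (0, 5), (2, 4), (4, 2), (4, 3), (5, 1), (6, 4), (6, 5)}; count = 9.

For each of the 49 pairs (x, y) ∈ F_7², evaluate f(x, y) mod 7. Record the zeros.
  x = 0: [0↦2, 1↦0, 2↦5, 3↦1, 4↦0, 5↦0, 6↦6]  zeros at y ∈ {1, 4, 5}
  x = 1: [0↦4, 1↦3, 2↦4, 3↦5, 4↦4, 5↦6, 6↦2]  zeros at y ∈ ∅
  x = 2: [0↦4, 1↦6, 2↦5, 3↦6, 4↦0, 5↦6, 6↦1]  zeros at y ∈ {4}
  x = 3: [0↦4, 1↦4, 2↦3, 3↦6, 4↦4, 5↦2, 6↦5]  zeros at y ∈ ∅
  x = 4: [0↦6, 1↦6, 2↦0, 3↦0, 4↦4, 5↦3, 6↦2]  zeros at y ∈ {2, 3}
  x = 5: [0↦5, 1↦0, 2↦5, 3↦4, 4↦2, 5↦4, 6↦1]  zeros at y ∈ {1}
  x = 6: [0↦3, 1↦2, 2↦6, 3↦6, 4↦0, 5↦0, 6↦4]  zeros at y ∈ {4, 5}
Collecting zeros: affine points = {(0, 1), (0, 4), (0, 5), (2, 4), (4, 2), (4, 3), (5, 1), (6, 4), (6, 5)}.
Total count |C(F_7)_aff| = 9.


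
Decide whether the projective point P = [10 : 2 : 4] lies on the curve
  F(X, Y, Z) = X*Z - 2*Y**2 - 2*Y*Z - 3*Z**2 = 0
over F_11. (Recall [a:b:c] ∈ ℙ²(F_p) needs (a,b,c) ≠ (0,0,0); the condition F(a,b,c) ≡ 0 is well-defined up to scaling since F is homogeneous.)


F(10,2,4) ≡ 1 (mod 11); P is NOT on the curve.

Evaluate F(10, 2, 4) term-by-term (mod 11).
  X*Z ↦ 1·10·1·4 = 40
  -2*Y**2 ↦ -2·1·4·1 = -8
  -2*Y*Z ↦ -2·1·2·4 = -16
  -3*Z**2 ↦ -3·1·1·16 = -48
Sum: F(10, 2, 4) = (40) + (-8) + (-16) + (-48) = -32.
Reducing mod 11: -32 ≡ 1 (mod 11).
Since F(a, b, c) ≡ 1 ≠ 0 (mod 11), P does NOT lie on the curve.


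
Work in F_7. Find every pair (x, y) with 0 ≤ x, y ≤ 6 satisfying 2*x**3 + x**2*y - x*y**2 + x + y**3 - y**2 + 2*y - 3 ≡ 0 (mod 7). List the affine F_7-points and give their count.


Affine F_7-points: {(0, 3), (0, 6), (1, 0), (3, 4), (4, 6), (5, 0), (6, 4)}; count = 7.

For each of the 49 pairs (x, y) ∈ F_7², evaluate f(x, y) mod 7. Record the zeros.
  x = 0: [0↦4, 1↦6, 2↦5, 3↦0, 4↦4, 5↦2, 6↦0]  zeros at y ∈ {3, 6}
  x = 1: [0↦0, 1↦2, 2↦6, 3↦4, 4↦2, 5↦6, 6↦1]  zeros at y ∈ {0}
  x = 2: [0↦1, 1↦5, 2↦2, 3↦5, 4↦6, 5↦4, 6↦5]  zeros at y ∈ ∅
  x = 3: [0↦5, 1↦6, 2↦5, 3↦1, 4↦0, 5↦1, 6↦3]  zeros at y ∈ {4}
  x = 4: [0↦3, 1↦3, 2↦6, 3↦4, 4↦3, 5↦2, 6↦0]  zeros at y ∈ {6}
  x = 5: [0↦0, 1↦1, 2↦3, 3↦5, 4↦6, 5↦5, 6↦1]  zeros at y ∈ {0}
  x = 6: [0↦1, 1↦5, 2↦1, 3↦2, 4↦0, 5↦1, 6↦4]  zeros at y ∈ {4}
Collecting zeros: affine points = {(0, 3), (0, 6), (1, 0), (3, 4), (4, 6), (5, 0), (6, 4)}.
Total count |C(F_7)_aff| = 7.


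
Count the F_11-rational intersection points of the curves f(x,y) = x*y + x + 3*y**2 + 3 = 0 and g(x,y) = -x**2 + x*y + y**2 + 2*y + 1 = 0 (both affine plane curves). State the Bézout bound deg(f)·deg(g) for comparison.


Common zeros: {(9, 5)}; count = 1; Bézout bound = 4.

deg(f) = 2, deg(g) = 2, so Bézout bound = 4.
Scan x ∈ F_11. For each x, list the y ∈ F_11 with f(x, y) ≡ 0 and those with g(x, y) ≡ 0 (mod 11); the common zeros in that column are the intersection.
  x = 0: f ≡ 0 at y ∈ ∅; g ≡ 0 at y ∈ {10}; common: ∅.
  x = 1: f ≡ 0 at y ∈ ∅; g ≡ 0 at y ∈ {0, 8}; common: ∅.
  x = 2: f ≡ 0 at y ∈ ∅; g ≡ 0 at y ∈ ∅; common: ∅.
  x = 3: f ≡ 0 at y ∈ {4, 6}; g ≡ 0 at y ∈ ∅; common: ∅.
  x = 4: f ≡ 0 at y ∈ {8, 9}; g ≡ 0 at y ∈ ∅; common: ∅.
  x = 5: f ≡ 0 at y ∈ ∅; g ≡ 0 at y ∈ ∅; common: ∅.
  x = 6: f ≡ 0 at y ∈ {2, 7}; g ≡ 0 at y ∈ ∅; common: ∅.
  x = 7: f ≡ 0 at y ∈ ∅; g ≡ 0 at y ∈ {5, 8}; common: ∅.
  x = 8: f ≡ 0 at y ∈ {0, 1}; g ≡ 0 at y ∈ {6}; common: ∅.
  x = 9: f ≡ 0 at y ∈ {3, 5}; g ≡ 0 at y ∈ {5, 6}; common: {5}.
  x = 10: f ≡ 0 at y ∈ ∅; g ≡ 0 at y ∈ {0, 10}; common: ∅.
Collecting: common zeros = {(9, 5)}, so the count is 1.
Comparison with the Bézout bound: 1 ≤ 4 = deg(f)·deg(g), as expected for curves with no common component (the affine F_11-count falls short of the bound because intersections may lie at infinity, over extension fields, or carry multiplicity).


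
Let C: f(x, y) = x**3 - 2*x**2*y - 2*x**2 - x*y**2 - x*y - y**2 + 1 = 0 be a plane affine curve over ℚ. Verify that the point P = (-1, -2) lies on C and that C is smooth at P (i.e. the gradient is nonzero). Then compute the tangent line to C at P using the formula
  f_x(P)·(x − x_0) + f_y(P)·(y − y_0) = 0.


Tangent line at P: -3*x - y - 5 = 0.

Step 1: f(-1, -2) = 0, so P lies on C.
Step 2: partial derivatives
  f_x(x, y) = 3*x**2 - 4*x*y - 4*x - y**2 - y, f_y(x, y) = -2*x**2 - 2*x*y - x - 2*y.
  f_x(P) = -3, f_y(P) = -1 (gradient nonzero, so P is smooth).
Step 3: tangent line at P: -3·(x − -1) + -1·(y − -2) = 0.
Expanding: -3*x - y - 5 = 0.


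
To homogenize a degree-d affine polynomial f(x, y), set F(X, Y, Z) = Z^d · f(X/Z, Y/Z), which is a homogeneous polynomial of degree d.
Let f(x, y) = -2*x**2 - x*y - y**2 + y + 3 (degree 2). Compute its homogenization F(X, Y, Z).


F(X, Y, Z) = -2*X**2 - X*Y - Y**2 + Y*Z + 3*Z**2

deg(f) = 2.
Substitute x = X/Z, y = Y/Z into f, then multiply by Z^2.
  monomial -2·x^2·y^0 ↦ -2·X^2·Y^0·Z^0.
  monomial -1·x^1·y^1 ↦ -1·X^1·Y^1·Z^0.
  monomial -1·x^0·y^2 ↦ -1·X^0·Y^2·Z^0.
  monomial 1·x^0·y^1 ↦ 1·X^0·Y^1·Z^1.
  monomial 3·x^0·y^0 ↦ 3·X^0·Y^0·Z^2.
Collecting: F(X, Y, Z) = -2*X**2 - X*Y - Y**2 + Y*Z + 3*Z**2.


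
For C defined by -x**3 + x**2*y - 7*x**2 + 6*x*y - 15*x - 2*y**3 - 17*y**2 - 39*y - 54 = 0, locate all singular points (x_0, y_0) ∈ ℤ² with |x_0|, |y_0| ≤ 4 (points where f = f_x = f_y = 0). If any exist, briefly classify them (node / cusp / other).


Singular points: {(-3, -3)}; classification: node.

Compute partial derivatives:
  f_x = -3*x**2 + 2*x*y - 14*x + 6*y - 15.
  f_y = x**2 + 6*x - 6*y**2 - 34*y - 39.
Scan x_0 ∈ {−4, ..., 4}. For each x_0, f_y(x_0, y) is a polynomial in y; find its integer roots y ∈ {−4, ..., 4}, then test f_x and f at those candidates.
  x = -4: f_y(-4, y) = -6*y**2 - 34*y - 47; no integer root y with |y| ≤ 4.
  x = -3: f_y(-3, y) = -6*y**2 - 34*y - 48; vanishes at y ∈ {-3}. (-3, -3): f_x = 0, f = 0 — SINGULAR.
  x = -2: f_y(-2, y) = -6*y**2 - 34*y - 47; no integer root y with |y| ≤ 4.
  x = -1: f_y(-1, y) = -6*y**2 - 34*y - 44; vanishes at y ∈ {-2}. (-1, -2): f_x = -12 ≠ 0.
  x = 0: f_y(0, y) = -6*y**2 - 34*y - 39; no integer root y with |y| ≤ 4.
  x = 1: f_y(1, y) = -6*y**2 - 34*y - 32; no integer root y with |y| ≤ 4.
  x = 2: f_y(2, y) = -6*y**2 - 34*y - 23; no integer root y with |y| ≤ 4.
  x = 3: f_y(3, y) = -6*y**2 - 34*y - 12; no integer root y with |y| ≤ 4.
  x = 4: f_y(4, y) = -6*y**2 - 34*y + 1; no integer root y with |y| ≤ 4.
Only singular point on the grid: (-3, -3).
Classify: substitute x = -3 + u, y = -3 + v and expand: f = -u**3 + u**2*v - u**2 - 2*v**3 + v**2.
No constant or linear terms (consistent with a singular point). Quadratic part: -u**2 + v**2. Cubic part: -u**3 + u**2*v - 2*v**3.
The quadratic part v**2 - u**2 = (v − u)(v + u) splits into two distinct linear factors, so there are two distinct tangent lines y − -3 = ±(x − -3) — this is a node (ordinary double point).
Classification: node.


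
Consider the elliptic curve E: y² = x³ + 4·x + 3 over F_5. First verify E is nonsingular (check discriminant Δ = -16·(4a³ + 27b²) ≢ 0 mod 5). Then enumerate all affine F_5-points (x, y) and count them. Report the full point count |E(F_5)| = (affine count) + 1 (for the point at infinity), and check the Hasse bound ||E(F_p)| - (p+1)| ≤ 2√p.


Affine points = {(2, 2), (2, 3)}; affine count = 2; |E(F_5)| = 3.

Discriminant check: Δ ∝ 4a³ + 27b² = 4·4³ + 27·3² = 4·64 + 27·9 ≡ 4 (mod 5). Nonzero ⇒ E is nonsingular.
For each x ∈ F_5, compute rhs = x³ + 4·x + 3 mod 5, then count y ∈ F_5 with y² ≡ rhs.
  x = 0: rhs = 3, matching y values: none (0 points).
  x = 1: rhs = 3, matching y values: none (0 points).
  x = 2: rhs = 4, matching y values: 2, 3 (2 points).
  x = 3: rhs = 2, matching y values: none (0 points).
  x = 4: rhs = 3, matching y values: none (0 points).
Total affine count: 2.
Full point count |E(F_5)| = 2 + 1 = 3.
Hasse bound: |3 − (5+1)| = |-3| = 3 ≤ 2√5 ≈ 4.4721 ✓.


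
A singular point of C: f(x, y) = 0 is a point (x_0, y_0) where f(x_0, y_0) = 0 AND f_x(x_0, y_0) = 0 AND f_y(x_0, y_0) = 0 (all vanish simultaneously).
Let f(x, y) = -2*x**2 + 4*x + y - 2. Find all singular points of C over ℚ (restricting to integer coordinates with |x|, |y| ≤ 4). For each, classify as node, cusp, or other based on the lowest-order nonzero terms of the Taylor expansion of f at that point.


No singular points in the scanned grid; C is smooth there.

Compute partial derivatives:
  f_x = 4 - 4*x.
  f_y = 1.
f_y = 1 is a nonzero constant, so f_y never vanishes: no point (x, y) can satisfy f = f_x = f_y = 0. In particular no (x, y) ∈ {−4, ..., 4}² is singular; the curve is smooth.


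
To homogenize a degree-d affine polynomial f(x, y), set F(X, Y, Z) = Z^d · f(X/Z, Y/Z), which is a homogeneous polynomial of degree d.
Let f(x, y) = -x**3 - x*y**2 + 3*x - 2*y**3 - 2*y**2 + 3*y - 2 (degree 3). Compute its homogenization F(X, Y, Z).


F(X, Y, Z) = -X**3 - X*Y**2 + 3*X*Z**2 - 2*Y**3 - 2*Y**2*Z + 3*Y*Z**2 - 2*Z**3

deg(f) = 3.
Substitute x = X/Z, y = Y/Z into f, then multiply by Z^3.
  monomial -1·x^3·y^0 ↦ -1·X^3·Y^0·Z^0.
  monomial -1·x^1·y^2 ↦ -1·X^1·Y^2·Z^0.
  monomial 3·x^1·y^0 ↦ 3·X^1·Y^0·Z^2.
  monomial -2·x^0·y^3 ↦ -2·X^0·Y^3·Z^0.
  monomial -2·x^0·y^2 ↦ -2·X^0·Y^2·Z^1.
  monomial 3·x^0·y^1 ↦ 3·X^0·Y^1·Z^2.
  monomial -2·x^0·y^0 ↦ -2·X^0·Y^0·Z^3.
Collecting: F(X, Y, Z) = -X**3 - X*Y**2 + 3*X*Z**2 - 2*Y**3 - 2*Y**2*Z + 3*Y*Z**2 - 2*Z**3.


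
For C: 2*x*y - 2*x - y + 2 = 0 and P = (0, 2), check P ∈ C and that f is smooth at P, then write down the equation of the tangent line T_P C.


Tangent line at P: 2*x - y + 2 = 0.

Step 1: f(0, 2) = 0, so P lies on C.
Step 2: partial derivatives
  f_x(x, y) = 2*y - 2, f_y(x, y) = 2*x - 1.
  f_x(P) = 2, f_y(P) = -1 (gradient nonzero, so P is smooth).
Step 3: tangent line at P: 2·(x − 0) + -1·(y − 2) = 0.
Expanding: 2*x - y + 2 = 0.


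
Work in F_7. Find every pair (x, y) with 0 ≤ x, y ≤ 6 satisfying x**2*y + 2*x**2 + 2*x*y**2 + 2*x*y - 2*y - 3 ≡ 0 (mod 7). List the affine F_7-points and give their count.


Affine F_7-points: {(0, 2), (1, 4), (1, 6), (4, 2), (4, 4), (5, 5), (6, 3), (6, 6)}; count = 8.

For each of the 49 pairs (x, y) ∈ F_7², evaluate f(x, y) mod 7. Record the zeros.
  x = 0: [0↦4, 1↦2, 2↦0, 3↦5, 4↦3, 5↦1, 6↦6]  zeros at y ∈ {2}
  x = 1: [0↦6, 1↦2, 2↦2, 3↦6, 4↦0, 5↦5, 6↦0]  zeros at y ∈ {4, 6}
  x = 2: [0↦5, 1↦1, 2↦5, 3↦3, 4↦2, 5↦2, 6↦3]  zeros at y ∈ ∅
  x = 3: [0↦1, 1↦6, 2↦2, 3↦3, 4↦2, 5↦6, 6↦1]  zeros at y ∈ ∅
  x = 4: [0↦1, 1↦3, 2↦0, 3↦6, 4↦0, 5↦3, 6↦1]  zeros at y ∈ {2, 4}
  x = 5: [0↦5, 1↦6, 2↦6, 3↦5, 4↦3, 5↦0, 6↦3]  zeros at y ∈ {5}
  x = 6: [0↦6, 1↦1, 2↦6, 3↦0, 4↦4, 5↦4, 6↦0]  zeros at y ∈ {3, 6}
Collecting zeros: affine points = {(0, 2), (1, 4), (1, 6), (4, 2), (4, 4), (5, 5), (6, 3), (6, 6)}.
Total count |C(F_7)_aff| = 8.


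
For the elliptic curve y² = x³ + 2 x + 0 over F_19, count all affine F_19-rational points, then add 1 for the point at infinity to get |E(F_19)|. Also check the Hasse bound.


Affine points = {(0, 0), (6, 0), (9, 5), (9, 14), (11, 2), (11, 17), (12, 2), (12, 17), (13, 0), (14, 6), (14, 13), (15, 2), (15, 17), (16, 9), (16, 10), (17, 8), (17, 11), (18, 4), (18, 15)}; affine count = 19; |E(F_19)| = 20.

Discriminant check: Δ ∝ 4a³ + 27b² = 4·2³ + 27·0² = 4·8 + 27·0 ≡ 13 (mod 19). Nonzero ⇒ E is nonsingular.
For each x ∈ F_19, compute rhs = x³ + 2·x + 0 mod 19, then count y ∈ F_19 with y² ≡ rhs.
  x = 0: rhs = 0, matching y values: 0 (1 points).
  x = 1: rhs = 3, matching y values: none (0 points).
  x = 2: rhs = 12, matching y values: none (0 points).
  x = 3: rhs = 14, matching y values: none (0 points).
  x = 4: rhs = 15, matching y values: none (0 points).
  x = 5: rhs = 2, matching y values: none (0 points).
  x = 6: rhs = 0, matching y values: 0 (1 points).
  x = 7: rhs = 15, matching y values: none (0 points).
  x = 8: rhs = 15, matching y values: none (0 points).
  x = 9: rhs = 6, matching y values: 5, 14 (2 points).
  x = 10: rhs = 13, matching y values: none (0 points).
  x = 11: rhs = 4, matching y values: 2, 17 (2 points).
  x = 12: rhs = 4, matching y values: 2, 17 (2 points).
  x = 13: rhs = 0, matching y values: 0 (1 points).
  x = 14: rhs = 17, matching y values: 6, 13 (2 points).
  x = 15: rhs = 4, matching y values: 2, 17 (2 points).
  x = 16: rhs = 5, matching y values: 9, 10 (2 points).
  x = 17: rhs = 7, matching y values: 8, 11 (2 points).
  x = 18: rhs = 16, matching y values: 4, 15 (2 points).
Total affine count: 19.
Full point count |E(F_19)| = 19 + 1 = 20.
Hasse bound: |20 − (19+1)| = |0| = 0 ≤ 2√19 ≈ 8.7178 ✓.


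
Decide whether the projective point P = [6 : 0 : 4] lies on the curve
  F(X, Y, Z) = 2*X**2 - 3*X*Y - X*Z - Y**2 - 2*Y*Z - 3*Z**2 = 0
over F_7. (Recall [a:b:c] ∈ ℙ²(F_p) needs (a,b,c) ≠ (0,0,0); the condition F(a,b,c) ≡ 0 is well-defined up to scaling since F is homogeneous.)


F(6,0,4) ≡ 0 (mod 7); P is on the curve.

Evaluate F(6, 0, 4) term-by-term (mod 7).
  2*X**2 ↦ 2·36·1·1 = 72
  -3*X*Y ↦ -3·6·0·1 = 0
  -X*Z ↦ -1·6·1·4 = -24
  -Y**2 ↦ -1·1·0·1 = 0
  -2*Y*Z ↦ -2·1·0·4 = 0
  -3*Z**2 ↦ -3·1·1·16 = -48
Sum: F(6, 0, 4) = (72) + (0) + (-24) + (0) + (0) + (-48) = 0.
Reducing mod 7: 0 ≡ 0 (mod 7).
Since F(a, b, c) ≡ 0 (mod 7), P lies on the curve.


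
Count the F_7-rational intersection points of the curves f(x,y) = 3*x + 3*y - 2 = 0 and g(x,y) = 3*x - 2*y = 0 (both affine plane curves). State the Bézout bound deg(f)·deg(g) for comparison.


Common zeros: {(4, 6)}; count = 1; Bézout bound = 1.

deg(f) = 1, deg(g) = 1, so Bézout bound = 1.
Scan x ∈ F_7. For each x, list the y ∈ F_7 with f(x, y) ≡ 0 and those with g(x, y) ≡ 0 (mod 7); the common zeros in that column are the intersection.
  x = 0: f ≡ 0 at y ∈ {3}; g ≡ 0 at y ∈ {0}; common: ∅.
  x = 1: f ≡ 0 at y ∈ {2}; g ≡ 0 at y ∈ {5}; common: ∅.
  x = 2: f ≡ 0 at y ∈ {1}; g ≡ 0 at y ∈ {3}; common: ∅.
  x = 3: f ≡ 0 at y ∈ {0}; g ≡ 0 at y ∈ {1}; common: ∅.
  x = 4: f ≡ 0 at y ∈ {6}; g ≡ 0 at y ∈ {6}; common: {6}.
  x = 5: f ≡ 0 at y ∈ {5}; g ≡ 0 at y ∈ {4}; common: ∅.
  x = 6: f ≡ 0 at y ∈ {4}; g ≡ 0 at y ∈ {2}; common: ∅.
Collecting: common zeros = {(4, 6)}, so the count is 1.
Comparison with the Bézout bound: 1 ≤ 1 = deg(f)·deg(g), as expected for curves with no common component (the bound is attained).


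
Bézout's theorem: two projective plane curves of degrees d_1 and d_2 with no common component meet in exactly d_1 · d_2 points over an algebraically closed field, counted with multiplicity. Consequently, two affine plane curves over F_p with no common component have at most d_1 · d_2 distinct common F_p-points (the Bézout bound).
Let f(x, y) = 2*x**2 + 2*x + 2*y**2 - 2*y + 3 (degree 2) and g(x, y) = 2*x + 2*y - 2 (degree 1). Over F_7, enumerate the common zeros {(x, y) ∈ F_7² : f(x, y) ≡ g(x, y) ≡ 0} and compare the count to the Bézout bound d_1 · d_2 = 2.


Common zeros: {(1, 0), (6, 2)}; count = 2; Bézout bound = 2.

deg(f) = 2, deg(g) = 1, so Bézout bound = 2.
Scan x ∈ F_7. For each x, list the y ∈ F_7 with f(x, y) ≡ 0 and those with g(x, y) ≡ 0 (mod 7); the common zeros in that column are the intersection.
  x = 0: f ≡ 0 at y ∈ {2, 6}; g ≡ 0 at y ∈ {1}; common: ∅.
  x = 1: f ≡ 0 at y ∈ {0, 1}; g ≡ 0 at y ∈ {0}; common: {0}.
  x = 2: f ≡ 0 at y ∈ ∅; g ≡ 0 at y ∈ {6}; common: ∅.
  x = 3: f ≡ 0 at y ∈ ∅; g ≡ 0 at y ∈ {5}; common: ∅.
  x = 4: f ≡ 0 at y ∈ ∅; g ≡ 0 at y ∈ {4}; common: ∅.
  x = 5: f ≡ 0 at y ∈ {0, 1}; g ≡ 0 at y ∈ {3}; common: ∅.
  x = 6: f ≡ 0 at y ∈ {2, 6}; g ≡ 0 at y ∈ {2}; common: {2}.
Collecting: common zeros = {(1, 0), (6, 2)}, so the count is 2.
Comparison with the Bézout bound: 2 ≤ 2 = deg(f)·deg(g), as expected for curves with no common component (the bound is attained).


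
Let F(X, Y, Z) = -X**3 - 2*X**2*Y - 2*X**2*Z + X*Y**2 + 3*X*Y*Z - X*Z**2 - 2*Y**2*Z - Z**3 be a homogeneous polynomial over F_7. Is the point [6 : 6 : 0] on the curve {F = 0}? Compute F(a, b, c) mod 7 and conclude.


F(6,6,0) ≡ 2 (mod 7); P is NOT on the curve.

Evaluate F(6, 6, 0) term-by-term (mod 7).
  -X**3 ↦ -1·216·1·1 = -216
  -2*X**2*Y ↦ -2·36·6·1 = -432
  -2*X**2*Z ↦ -2·36·1·0 = 0
  X*Y**2 ↦ 1·6·36·1 = 216
  3*X*Y*Z ↦ 3·6·6·0 = 0
  -X*Z**2 ↦ -1·6·1·0 = 0
  -2*Y**2*Z ↦ -2·1·36·0 = 0
  -Z**3 ↦ -1·1·1·0 = 0
Sum: F(6, 6, 0) = (-216) + (-432) + (0) + (216) + (0) + (0) + (0) + (0) = -432.
Reducing mod 7: -432 ≡ 2 (mod 7).
Since F(a, b, c) ≡ 2 ≠ 0 (mod 7), P does NOT lie on the curve.


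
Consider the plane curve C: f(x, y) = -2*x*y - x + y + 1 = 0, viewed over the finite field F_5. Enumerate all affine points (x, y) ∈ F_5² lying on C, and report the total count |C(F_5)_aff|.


Affine F_5-points: {(0, 4), (1, 0), (2, 3), (4, 1)}; count = 4.

For each of the 25 pairs (x, y) ∈ F_5², evaluate f(x, y) mod 5. Record the zeros.
  x = 0: [0↦1, 1↦2, 2↦3, 3↦4, 4↦0]  zeros at y ∈ {4}
  x = 1: [0↦0, 1↦4, 2↦3, 3↦2, 4↦1]  zeros at y ∈ {0}
  x = 2: [0↦4, 1↦1, 2↦3, 3↦0, 4↦2]  zeros at y ∈ {3}
  x = 3: [0↦3, 1↦3, 2↦3, 3↦3, 4↦3]  zeros at y ∈ ∅
  x = 4: [0↦2, 1↦0, 2↦3, 3↦1, 4↦4]  zeros at y ∈ {1}
Collecting zeros: affine points = {(0, 4), (1, 0), (2, 3), (4, 1)}.
Total count |C(F_5)_aff| = 4.


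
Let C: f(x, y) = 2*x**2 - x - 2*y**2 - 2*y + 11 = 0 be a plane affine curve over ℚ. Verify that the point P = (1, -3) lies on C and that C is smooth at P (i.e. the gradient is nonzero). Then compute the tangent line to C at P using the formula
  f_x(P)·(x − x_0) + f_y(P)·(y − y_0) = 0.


Tangent line at P: 3*x + 10*y + 27 = 0.

Step 1: f(1, -3) = 0, so P lies on C.
Step 2: partial derivatives
  f_x(x, y) = 4*x - 1, f_y(x, y) = -4*y - 2.
  f_x(P) = 3, f_y(P) = 10 (gradient nonzero, so P is smooth).
Step 3: tangent line at P: 3·(x − 1) + 10·(y − -3) = 0.
Expanding: 3*x + 10*y + 27 = 0.


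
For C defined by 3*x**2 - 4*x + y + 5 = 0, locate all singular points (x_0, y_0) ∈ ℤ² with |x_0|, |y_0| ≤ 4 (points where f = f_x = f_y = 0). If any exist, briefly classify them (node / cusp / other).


No singular points in the scanned grid; C is smooth there.

Compute partial derivatives:
  f_x = 6*x - 4.
  f_y = 1.
f_y = 1 is a nonzero constant, so f_y never vanishes: no point (x, y) can satisfy f = f_x = f_y = 0. In particular no (x, y) ∈ {−4, ..., 4}² is singular; the curve is smooth.


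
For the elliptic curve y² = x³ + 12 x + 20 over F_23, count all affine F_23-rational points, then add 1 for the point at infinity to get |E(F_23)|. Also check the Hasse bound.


Affine points = {(2, 11), (2, 12), (6, 3), (6, 20), (9, 11), (9, 12), (10, 6), (10, 17), (12, 11), (12, 12), (13, 2), (13, 21), (17, 10), (17, 13), (19, 0), (20, 7), (20, 16)}; affine count = 17; |E(F_23)| = 18.

Discriminant check: Δ ∝ 4a³ + 27b² = 4·12³ + 27·20² = 4·1728 + 27·400 ≡ 2 (mod 23). Nonzero ⇒ E is nonsingular.
For each x ∈ F_23, compute rhs = x³ + 12·x + 20 mod 23, then count y ∈ F_23 with y² ≡ rhs.
  x = 0: rhs = 20, matching y values: none (0 points).
  x = 1: rhs = 10, matching y values: none (0 points).
  x = 2: rhs = 6, matching y values: 11, 12 (2 points).
  x = 3: rhs = 14, matching y values: none (0 points).
  x = 4: rhs = 17, matching y values: none (0 points).
  x = 5: rhs = 21, matching y values: none (0 points).
  x = 6: rhs = 9, matching y values: 3, 20 (2 points).
  x = 7: rhs = 10, matching y values: none (0 points).
  x = 8: rhs = 7, matching y values: none (0 points).
  x = 9: rhs = 6, matching y values: 11, 12 (2 points).
  x = 10: rhs = 13, matching y values: 6, 17 (2 points).
  x = 11: rhs = 11, matching y values: none (0 points).
  x = 12: rhs = 6, matching y values: 11, 12 (2 points).
  x = 13: rhs = 4, matching y values: 2, 21 (2 points).
  x = 14: rhs = 11, matching y values: none (0 points).
  x = 15: rhs = 10, matching y values: none (0 points).
  x = 16: rhs = 7, matching y values: none (0 points).
  x = 17: rhs = 8, matching y values: 10, 13 (2 points).
  x = 18: rhs = 19, matching y values: none (0 points).
  x = 19: rhs = 0, matching y values: 0 (1 points).
  x = 20: rhs = 3, matching y values: 7, 16 (2 points).
  x = 21: rhs = 11, matching y values: none (0 points).
  x = 22: rhs = 7, matching y values: none (0 points).
Total affine count: 17.
Full point count |E(F_23)| = 17 + 1 = 18.
Hasse bound: |18 − (23+1)| = |-6| = 6 ≤ 2√23 ≈ 9.5917 ✓.


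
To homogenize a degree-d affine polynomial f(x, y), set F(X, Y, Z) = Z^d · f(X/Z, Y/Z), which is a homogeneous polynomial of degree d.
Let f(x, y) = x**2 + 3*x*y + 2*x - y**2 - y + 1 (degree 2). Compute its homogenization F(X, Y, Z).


F(X, Y, Z) = X**2 + 3*X*Y + 2*X*Z - Y**2 - Y*Z + Z**2

deg(f) = 2.
Substitute x = X/Z, y = Y/Z into f, then multiply by Z^2.
  monomial 1·x^2·y^0 ↦ 1·X^2·Y^0·Z^0.
  monomial 3·x^1·y^1 ↦ 3·X^1·Y^1·Z^0.
  monomial 2·x^1·y^0 ↦ 2·X^1·Y^0·Z^1.
  monomial -1·x^0·y^2 ↦ -1·X^0·Y^2·Z^0.
  monomial -1·x^0·y^1 ↦ -1·X^0·Y^1·Z^1.
  monomial 1·x^0·y^0 ↦ 1·X^0·Y^0·Z^2.
Collecting: F(X, Y, Z) = X**2 + 3*X*Y + 2*X*Z - Y**2 - Y*Z + Z**2.


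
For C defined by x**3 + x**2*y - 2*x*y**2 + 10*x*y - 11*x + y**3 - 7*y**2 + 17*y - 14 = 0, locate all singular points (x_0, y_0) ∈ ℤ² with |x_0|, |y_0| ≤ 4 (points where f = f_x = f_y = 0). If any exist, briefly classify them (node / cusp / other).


Singular points: {(-1, 2)}; classification: node.

Compute partial derivatives:
  f_x = 3*x**2 + 2*x*y - 2*y**2 + 10*y - 11.
  f_y = x**2 - 4*x*y + 10*x + 3*y**2 - 14*y + 17.
Scan x_0 ∈ {−4, ..., 4}. For each x_0, f_y(x_0, y) is a polynomial in y; find its integer roots y ∈ {−4, ..., 4}, then test f_x and f at those candidates.
  x = -4: f_y(-4, y) = 3*y**2 + 2*y - 7; no integer root y with |y| ≤ 4.
  x = -3: f_y(-3, y) = 3*y**2 - 2*y - 4; no integer root y with |y| ≤ 4.
  x = -2: f_y(-2, y) = 3*y**2 - 6*y + 1; no integer root y with |y| ≤ 4.
  x = -1: f_y(-1, y) = 3*y**2 - 10*y + 8; vanishes at y ∈ {2}. (-1, 2): f_x = 0, f = 0 — SINGULAR.
  x = 0: f_y(0, y) = 3*y**2 - 14*y + 17; no integer root y with |y| ≤ 4.
  x = 1: f_y(1, y) = 3*y**2 - 18*y + 28; no integer root y with |y| ≤ 4.
  x = 2: f_y(2, y) = 3*y**2 - 22*y + 41; no integer root y with |y| ≤ 4.
  x = 3: f_y(3, y) = 3*y**2 - 26*y + 56; vanishes at y ∈ {4}. (3, 4): f_x = 48 ≠ 0.
  x = 4: f_y(4, y) = 3*y**2 - 30*y + 73; no integer root y with |y| ≤ 4.
Only singular point on the grid: (-1, 2).
Classify: substitute x = -1 + u, y = 2 + v and expand: f = u**3 + u**2*v - u**2 - 2*u*v**2 + v**3 + v**2.
No constant or linear terms (consistent with a singular point). Quadratic part: -u**2 + v**2. Cubic part: u**3 + u**2*v - 2*u*v**2 + v**3.
The quadratic part v**2 - u**2 = (v − u)(v + u) splits into two distinct linear factors, so there are two distinct tangent lines y − 2 = ±(x − -1) — this is a node (ordinary double point).
Classification: node.


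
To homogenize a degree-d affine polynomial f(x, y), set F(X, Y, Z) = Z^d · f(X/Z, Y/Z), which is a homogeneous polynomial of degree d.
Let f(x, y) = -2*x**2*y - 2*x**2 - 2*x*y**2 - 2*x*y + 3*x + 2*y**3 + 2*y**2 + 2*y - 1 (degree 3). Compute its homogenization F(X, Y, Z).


F(X, Y, Z) = -2*X**2*Y - 2*X**2*Z - 2*X*Y**2 - 2*X*Y*Z + 3*X*Z**2 + 2*Y**3 + 2*Y**2*Z + 2*Y*Z**2 - Z**3

deg(f) = 3.
Substitute x = X/Z, y = Y/Z into f, then multiply by Z^3.
  monomial -2·x^2·y^1 ↦ -2·X^2·Y^1·Z^0.
  monomial -2·x^2·y^0 ↦ -2·X^2·Y^0·Z^1.
  monomial -2·x^1·y^2 ↦ -2·X^1·Y^2·Z^0.
  monomial -2·x^1·y^1 ↦ -2·X^1·Y^1·Z^1.
  monomial 3·x^1·y^0 ↦ 3·X^1·Y^0·Z^2.
  monomial 2·x^0·y^3 ↦ 2·X^0·Y^3·Z^0.
  monomial 2·x^0·y^2 ↦ 2·X^0·Y^2·Z^1.
  monomial 2·x^0·y^1 ↦ 2·X^0·Y^1·Z^2.
  monomial -1·x^0·y^0 ↦ -1·X^0·Y^0·Z^3.
Collecting: F(X, Y, Z) = -2*X**2*Y - 2*X**2*Z - 2*X*Y**2 - 2*X*Y*Z + 3*X*Z**2 + 2*Y**3 + 2*Y**2*Z + 2*Y*Z**2 - Z**3.


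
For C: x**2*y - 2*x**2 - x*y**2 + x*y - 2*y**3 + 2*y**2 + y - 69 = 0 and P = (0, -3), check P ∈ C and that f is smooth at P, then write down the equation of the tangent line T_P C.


Tangent line at P: -12*x - 65*y - 195 = 0.

Step 1: f(0, -3) = 0, so P lies on C.
Step 2: partial derivatives
  f_x(x, y) = 2*x*y - 4*x - y**2 + y, f_y(x, y) = x**2 - 2*x*y + x - 6*y**2 + 4*y + 1.
  f_x(P) = -12, f_y(P) = -65 (gradient nonzero, so P is smooth).
Step 3: tangent line at P: -12·(x − 0) + -65·(y − -3) = 0.
Expanding: -12*x - 65*y - 195 = 0.


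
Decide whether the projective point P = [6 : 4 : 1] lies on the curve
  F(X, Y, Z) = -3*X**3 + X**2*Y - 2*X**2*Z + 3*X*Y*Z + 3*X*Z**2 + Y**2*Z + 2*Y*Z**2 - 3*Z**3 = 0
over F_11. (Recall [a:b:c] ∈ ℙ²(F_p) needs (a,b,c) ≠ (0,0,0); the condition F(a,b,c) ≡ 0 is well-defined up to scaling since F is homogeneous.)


F(6,4,1) ≡ 8 (mod 11); P is NOT on the curve.

Evaluate F(6, 4, 1) term-by-term (mod 11).
  -3*X**3 ↦ -3·216·1·1 = -648
  X**2*Y ↦ 1·36·4·1 = 144
  -2*X**2*Z ↦ -2·36·1·1 = -72
  3*X*Y*Z ↦ 3·6·4·1 = 72
  3*X*Z**2 ↦ 3·6·1·1 = 18
  Y**2*Z ↦ 1·1·16·1 = 16
  2*Y*Z**2 ↦ 2·1·4·1 = 8
  -3*Z**3 ↦ -3·1·1·1 = -3
Sum: F(6, 4, 1) = (-648) + (144) + (-72) + (72) + (18) + (16) + (8) + (-3) = -465.
Reducing mod 11: -465 ≡ 8 (mod 11).
Since F(a, b, c) ≡ 8 ≠ 0 (mod 11), P does NOT lie on the curve.


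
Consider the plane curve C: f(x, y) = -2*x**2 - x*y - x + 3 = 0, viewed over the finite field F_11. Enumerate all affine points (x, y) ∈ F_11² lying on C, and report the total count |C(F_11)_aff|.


Affine F_11-points: {(1, 0), (2, 2), (3, 5), (4, 0), (5, 5), (6, 4), (7, 9), (8, 4), (9, 7), (10, 9)}; count = 10.

For each of the 121 pairs (x, y) ∈ F_11², evaluate f(x, y) mod 11. Record the zeros.
  x = 0: [0↦3, 1↦3, 2↦3, 3↦3, 4↦3, 5↦3, 6↦3, 7↦3, 8↦3, 9↦3, 10↦3]  zeros at y ∈ ∅
  x = 1: [0↦0, 1↦10, 2↦9, 3↦8, 4↦7, 5↦6, 6↦5, 7↦4, 8↦3, 9↦2, 10↦1]  zeros at y ∈ {0}
  x = 2: [0↦4, 1↦2, 2↦0, 3↦9, 4↦7, 5↦5, 6↦3, 7↦1, 8↦10, 9↦8, 10↦6]  zeros at y ∈ {2}
  x = 3: [0↦4, 1↦1, 2↦9, 3↦6, 4↦3, 5↦0, 6↦8, 7↦5, 8↦2, 9↦10, 10↦7]  zeros at y ∈ {5}
  x = 4: [0↦0, 1↦7, 2↦3, 3↦10, 4↦6, 5↦2, 6↦9, 7↦5, 8↦1, 9↦8, 10↦4]  zeros at y ∈ {0}
  x = 5: [0↦3, 1↦9, 2↦4, 3↦10, 4↦5, 5↦0, 6↦6, 7↦1, 8↦7, 9↦2, 10↦8]  zeros at y ∈ {5}
  x = 6: [0↦2, 1↦7, 2↦1, 3↦6, 4↦0, 5↦5, 6↦10, 7↦4, 8↦9, 9↦3, 10↦8]  zeros at y ∈ {4}
  x = 7: [0↦8, 1↦1, 2↦5, 3↦9, 4↦2, 5↦6, 6↦10, 7↦3, 8↦7, 9↦0, 10↦4]  zeros at y ∈ {9}
  x = 8: [0↦10, 1↦2, 2↦5, 3↦8, 4↦0, 5↦3, 6↦6, 7↦9, 8↦1, 9↦4, 10↦7]  zeros at y ∈ {4}
  x = 9: [0↦8, 1↦10, 2↦1, 3↦3, 4↦5, 5↦7, 6↦9, 7↦0, 8↦2, 9↦4, 10↦6]  zeros at y ∈ {7}
  x = 10: [0↦2, 1↦3, 2↦4, 3↦5, 4↦6, 5↦7, 6↦8, 7↦9, 8↦10, 9↦0, 10↦1]  zeros at y ∈ {9}
Collecting zeros: affine points = {(1, 0), (2, 2), (3, 5), (4, 0), (5, 5), (6, 4), (7, 9), (8, 4), (9, 7), (10, 9)}.
Total count |C(F_11)_aff| = 10.


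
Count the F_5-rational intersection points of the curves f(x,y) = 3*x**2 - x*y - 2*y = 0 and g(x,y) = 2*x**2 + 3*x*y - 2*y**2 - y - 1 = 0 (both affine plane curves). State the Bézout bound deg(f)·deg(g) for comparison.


Common zeros: ∅; count = 0; Bézout bound = 4.

deg(f) = 2, deg(g) = 2, so Bézout bound = 4.
Scan x ∈ F_5. For each x, list the y ∈ F_5 with f(x, y) ≡ 0 and those with g(x, y) ≡ 0 (mod 5); the common zeros in that column are the intersection.
  x = 0: f ≡ 0 at y ∈ {0}; g ≡ 0 at y ∈ ∅; common: ∅.
  x = 1: f ≡ 0 at y ∈ {1}; g ≡ 0 at y ∈ ∅; common: ∅.
  x = 2: f ≡ 0 at y ∈ {3}; g ≡ 0 at y ∈ {1, 4}; common: ∅.
  x = 3: f ≡ 0 at y ∈ ∅; g ≡ 0 at y ∈ {2}; common: ∅.
  x = 4: f ≡ 0 at y ∈ {3}; g ≡ 0 at y ∈ {1, 2}; common: ∅.
Collecting: common zeros = ∅, so the count is 0.
Comparison with the Bézout bound: 0 ≤ 4 = deg(f)·deg(g), as expected for curves with no common component (the affine F_5-count falls short of the bound because intersections may lie at infinity, over extension fields, or carry multiplicity).


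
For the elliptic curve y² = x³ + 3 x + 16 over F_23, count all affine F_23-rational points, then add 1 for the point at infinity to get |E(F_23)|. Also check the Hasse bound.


Affine points = {(0, 4), (0, 19), (3, 11), (3, 12), (4, 0), (5, 8), (5, 15), (7, 9), (7, 14), (8, 0), (9, 6), (9, 17), (11, 0), (12, 3), (12, 20), (15, 3), (15, 20), (17, 9), (17, 14), (19, 3), (19, 20), (20, 7), (20, 16), (21, 5), (21, 18), (22, 9), (22, 14)}; affine count = 27; |E(F_23)| = 28.

Discriminant check: Δ ∝ 4a³ + 27b² = 4·3³ + 27·16² = 4·27 + 27·256 ≡ 5 (mod 23). Nonzero ⇒ E is nonsingular.
For each x ∈ F_23, compute rhs = x³ + 3·x + 16 mod 23, then count y ∈ F_23 with y² ≡ rhs.
  x = 0: rhs = 16, matching y values: 4, 19 (2 points).
  x = 1: rhs = 20, matching y values: none (0 points).
  x = 2: rhs = 7, matching y values: none (0 points).
  x = 3: rhs = 6, matching y values: 11, 12 (2 points).
  x = 4: rhs = 0, matching y values: 0 (1 points).
  x = 5: rhs = 18, matching y values: 8, 15 (2 points).
  x = 6: rhs = 20, matching y values: none (0 points).
  x = 7: rhs = 12, matching y values: 9, 14 (2 points).
  x = 8: rhs = 0, matching y values: 0 (1 points).
  x = 9: rhs = 13, matching y values: 6, 17 (2 points).
  x = 10: rhs = 11, matching y values: none (0 points).
  x = 11: rhs = 0, matching y values: 0 (1 points).
  x = 12: rhs = 9, matching y values: 3, 20 (2 points).
  x = 13: rhs = 21, matching y values: none (0 points).
  x = 14: rhs = 19, matching y values: none (0 points).
  x = 15: rhs = 9, matching y values: 3, 20 (2 points).
  x = 16: rhs = 20, matching y values: none (0 points).
  x = 17: rhs = 12, matching y values: 9, 14 (2 points).
  x = 18: rhs = 14, matching y values: none (0 points).
  x = 19: rhs = 9, matching y values: 3, 20 (2 points).
  x = 20: rhs = 3, matching y values: 7, 16 (2 points).
  x = 21: rhs = 2, matching y values: 5, 18 (2 points).
  x = 22: rhs = 12, matching y values: 9, 14 (2 points).
Total affine count: 27.
Full point count |E(F_23)| = 27 + 1 = 28.
Hasse bound: |28 − (23+1)| = |4| = 4 ≤ 2√23 ≈ 9.5917 ✓.


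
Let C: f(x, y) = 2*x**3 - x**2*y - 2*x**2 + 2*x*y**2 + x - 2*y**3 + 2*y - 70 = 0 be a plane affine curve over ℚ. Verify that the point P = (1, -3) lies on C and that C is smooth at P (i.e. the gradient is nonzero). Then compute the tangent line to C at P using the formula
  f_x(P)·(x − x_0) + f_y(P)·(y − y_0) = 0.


Tangent line at P: 27*x - 65*y - 222 = 0.

Step 1: f(1, -3) = 0, so P lies on C.
Step 2: partial derivatives
  f_x(x, y) = 6*x**2 - 2*x*y - 4*x + 2*y**2 + 1, f_y(x, y) = -x**2 + 4*x*y - 6*y**2 + 2.
  f_x(P) = 27, f_y(P) = -65 (gradient nonzero, so P is smooth).
Step 3: tangent line at P: 27·(x − 1) + -65·(y − -3) = 0.
Expanding: 27*x - 65*y - 222 = 0.


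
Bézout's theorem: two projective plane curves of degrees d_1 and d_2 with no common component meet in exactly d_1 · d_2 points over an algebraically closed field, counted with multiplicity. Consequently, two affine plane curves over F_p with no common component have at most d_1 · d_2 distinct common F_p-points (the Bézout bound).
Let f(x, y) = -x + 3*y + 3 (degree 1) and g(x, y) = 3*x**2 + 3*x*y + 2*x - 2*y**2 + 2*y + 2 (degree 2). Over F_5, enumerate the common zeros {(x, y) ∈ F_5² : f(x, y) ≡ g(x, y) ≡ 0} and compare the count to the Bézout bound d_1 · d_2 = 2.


Common zeros: {(1, 1), (3, 0)}; count = 2; Bézout bound = 2.

deg(f) = 1, deg(g) = 2, so Bézout bound = 2.
Scan x ∈ F_5. For each x, list the y ∈ F_5 with f(x, y) ≡ 0 and those with g(x, y) ≡ 0 (mod 5); the common zeros in that column are the intersection.
  x = 0: f ≡ 0 at y ∈ {4}; g ≡ 0 at y ∈ {3}; common: ∅.
  x = 1: f ≡ 0 at y ∈ {1}; g ≡ 0 at y ∈ {1, 4}; common: {1}.
  x = 2: f ≡ 0 at y ∈ {3}; g ≡ 0 at y ∈ ∅; common: ∅.
  x = 3: f ≡ 0 at y ∈ {0}; g ≡ 0 at y ∈ {0, 3}; common: {0}.
  x = 4: f ≡ 0 at y ∈ {2}; g ≡ 0 at y ∈ {1}; common: ∅.
Collecting: common zeros = {(1, 1), (3, 0)}, so the count is 2.
Comparison with the Bézout bound: 2 ≤ 2 = deg(f)·deg(g), as expected for curves with no common component (the bound is attained).


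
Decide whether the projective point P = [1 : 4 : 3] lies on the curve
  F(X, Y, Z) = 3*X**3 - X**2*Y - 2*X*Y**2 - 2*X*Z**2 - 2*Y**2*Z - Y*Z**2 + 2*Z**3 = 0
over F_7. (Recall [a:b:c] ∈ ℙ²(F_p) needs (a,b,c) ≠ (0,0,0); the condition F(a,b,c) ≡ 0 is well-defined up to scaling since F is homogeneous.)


F(1,4,3) ≡ 4 (mod 7); P is NOT on the curve.

Evaluate F(1, 4, 3) term-by-term (mod 7).
  3*X**3 ↦ 3·1·1·1 = 3
  -X**2*Y ↦ -1·1·4·1 = -4
  -2*X*Y**2 ↦ -2·1·16·1 = -32
  -2*X*Z**2 ↦ -2·1·1·9 = -18
  -2*Y**2*Z ↦ -2·1·16·3 = -96
  -Y*Z**2 ↦ -1·1·4·9 = -36
  2*Z**3 ↦ 2·1·1·27 = 54
Sum: F(1, 4, 3) = (3) + (-4) + (-32) + (-18) + (-96) + (-36) + (54) = -129.
Reducing mod 7: -129 ≡ 4 (mod 7).
Since F(a, b, c) ≡ 4 ≠ 0 (mod 7), P does NOT lie on the curve.


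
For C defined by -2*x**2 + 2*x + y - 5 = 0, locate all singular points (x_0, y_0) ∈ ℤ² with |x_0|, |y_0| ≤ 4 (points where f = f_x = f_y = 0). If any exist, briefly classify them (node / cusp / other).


No singular points in the scanned grid; C is smooth there.

Compute partial derivatives:
  f_x = 2 - 4*x.
  f_y = 1.
f_y = 1 is a nonzero constant, so f_y never vanishes: no point (x, y) can satisfy f = f_x = f_y = 0. In particular no (x, y) ∈ {−4, ..., 4}² is singular; the curve is smooth.
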